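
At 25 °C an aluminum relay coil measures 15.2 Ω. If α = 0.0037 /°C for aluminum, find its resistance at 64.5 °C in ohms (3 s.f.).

17.4 Ω

ΔT = 64.5 − 25 = 39.5 °C
R = R₀(1 + αΔT) = 15.2 × (1 + 0.0037×39.5) = 15.2 × 1.146 = 17.4 Ω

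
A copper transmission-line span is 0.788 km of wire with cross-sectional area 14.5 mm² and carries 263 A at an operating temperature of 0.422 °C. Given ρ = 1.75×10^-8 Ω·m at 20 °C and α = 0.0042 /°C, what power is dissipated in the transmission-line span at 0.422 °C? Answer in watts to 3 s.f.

60400 W

A = 14.5 mm² = 1.450e-05 m²
R₍20₎ = ρL/A = (1.75×10^-8)(788)/(1.450e-05) = 0.951 Ω
R₍0.422₎ = R₍20₎(1 + αΔT) = 0.951 × (1 + 0.0042×-19.6) = 0.8728 Ω
P = I²R = (263)² × 0.8728 = 60400 W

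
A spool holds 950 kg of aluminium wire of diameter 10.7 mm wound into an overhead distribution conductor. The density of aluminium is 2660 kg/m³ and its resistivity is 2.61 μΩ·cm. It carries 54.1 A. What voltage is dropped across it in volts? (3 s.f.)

ρ = 2.61 μΩ·cm = 2.61×10^-8 Ω·m
A = π(d/2)² = π(5.3500e-03 m)² = 8.9920e-05 m²
L = m/(density·A) = 950/(2660×8.9920e-05) = 3972 m
R = ρL/A = (2.61×10^-8)(3972)/(8.9920e-05) = 1.153 Ω
V = IR = 54.1 × 1.153 = 62.4 V

62.4 V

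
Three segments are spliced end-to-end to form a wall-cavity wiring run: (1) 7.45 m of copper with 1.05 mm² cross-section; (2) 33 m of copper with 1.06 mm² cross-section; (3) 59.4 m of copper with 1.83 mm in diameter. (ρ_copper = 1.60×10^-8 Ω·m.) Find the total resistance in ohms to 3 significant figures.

Seg 1: A = 1.05 mm² = 1.050e-06 m²
R_1 = (1.60×10^-8)(7.45)/(1.050e-06) = 0.1135 Ω
Seg 2: A = 1.06 mm² = 1.060e-06 m²
R_2 = (1.60×10^-8)(33)/(1.060e-06) = 0.4981 Ω
Seg 3: A = π(d/2)² = π(9.1500e-04 m)² = 2.630e-06 m²
R_3 = (1.60×10^-8)(59.4)/(2.630e-06) = 0.3613 Ω
R_total = R_1 + R_2 + R_3 = 0.973 Ω

0.973 Ω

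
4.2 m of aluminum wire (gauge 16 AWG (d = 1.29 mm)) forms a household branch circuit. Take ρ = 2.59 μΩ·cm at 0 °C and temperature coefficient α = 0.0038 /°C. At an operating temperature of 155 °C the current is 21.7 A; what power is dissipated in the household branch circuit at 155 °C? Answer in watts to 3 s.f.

ρ = 2.59 μΩ·cm = 2.59×10^-8 Ω·m
A = π(1.29/2 mm)² = π(6.4500e-04 m)² = 1.307e-06 m²
R₍0₎ = ρL/A = (2.59×10^-8)(4.2)/(1.307e-06) = 0.08323 Ω
R₍155₎ = R₍0₎(1 + αΔT) = 0.08323 × (1 + 0.0038×155) = 0.1323 Ω
P = I²R = (21.7)² × 0.1323 = 62.3 W

62.3 W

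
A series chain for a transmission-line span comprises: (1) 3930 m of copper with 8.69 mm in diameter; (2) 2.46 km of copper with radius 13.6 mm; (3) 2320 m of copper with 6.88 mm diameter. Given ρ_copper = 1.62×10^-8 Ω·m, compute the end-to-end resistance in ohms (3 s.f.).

2.15 Ω

Seg 1: A = π(d/2)² = π(4.3450e-03 m)² = 5.931e-05 m²
R_1 = (1.62×10^-8)(3930)/(5.931e-05) = 1.073 Ω
Seg 2: A = πr² = π(1.3600e-02 m)² = 5.811e-04 m²
R_2 = (1.62×10^-8)(2460)/(5.811e-04) = 0.06858 Ω
Seg 3: A = π(d/2)² = π(3.4400e-03 m)² = 3.718e-05 m²
R_3 = (1.62×10^-8)(2320)/(3.718e-05) = 1.011 Ω
R_total = R_1 + R_2 + R_3 = 2.15 Ω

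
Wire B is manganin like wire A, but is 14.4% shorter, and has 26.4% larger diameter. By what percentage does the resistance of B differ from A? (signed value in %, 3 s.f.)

-46.4%

R ∝ L/d², so R_B/R_A = (1 − 14.4/100) × (1 + 26.4/100)⁻²
= 0.856 × 0.6259 = 0.5358
(R_B − R_A)/R_A = 0.5358 − 1 = -46.4%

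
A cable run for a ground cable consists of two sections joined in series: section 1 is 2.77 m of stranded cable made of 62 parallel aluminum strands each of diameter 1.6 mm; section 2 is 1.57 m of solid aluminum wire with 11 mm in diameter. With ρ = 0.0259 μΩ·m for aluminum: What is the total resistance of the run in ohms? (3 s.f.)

ρ = 0.0259 μΩ·m = 2.59×10^-8 Ω·m
Section 1: A_strand = π(8.0000e-04)² = 2.011e-06 m²; R₁ = ρL/(N·A_s) = (2.59×10^-8)(2.77)/(62×2.011e-06) = 5.755×10^-4 Ω
Section 2: A = π(d/2)² = π(5.5000e-03 m)² = 9.503e-05 m²
R₂ = (2.59×10^-8)(1.57)/(9.503e-05) = 4.279×10^-4 Ω
R = R₁ + R₂ = 0.00100 Ω

0.00100 Ω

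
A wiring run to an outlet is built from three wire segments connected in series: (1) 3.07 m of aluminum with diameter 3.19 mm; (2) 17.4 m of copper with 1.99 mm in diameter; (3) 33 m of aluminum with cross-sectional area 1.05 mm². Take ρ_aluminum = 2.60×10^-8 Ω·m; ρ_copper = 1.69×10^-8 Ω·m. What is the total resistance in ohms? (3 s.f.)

Seg 1: A = π(d/2)² = π(1.5950e-03 m)² = 7.992e-06 m²
R_1 = (2.60×10^-8)(3.07)/(7.992e-06) = 0.009987 Ω
Seg 2: A = π(d/2)² = π(9.9500e-04 m)² = 3.110e-06 m²
R_2 = (1.69×10^-8)(17.4)/(3.110e-06) = 0.09455 Ω
Seg 3: A = 1.05 mm² = 1.050e-06 m²
R_3 = (2.60×10^-8)(33)/(1.050e-06) = 0.8171 Ω
R_total = R_1 + R_2 + R_3 = 0.922 Ω

0.922 Ω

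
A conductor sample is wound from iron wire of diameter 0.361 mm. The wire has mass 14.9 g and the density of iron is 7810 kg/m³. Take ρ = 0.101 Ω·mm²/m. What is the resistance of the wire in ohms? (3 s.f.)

18.4 Ω

ρ = 0.101 Ω·mm²/m = 1.01×10^-7 Ω·m
A = π(d/2)² = π(1.8050e-04 m)² = 1.0235e-07 m²
L = m/(density·A) = 0.0149/(7810×1.0235e-07) = 18.64 m
R = ρL/A = (1.01×10^-7)(18.64)/(1.0235e-07) = 18.4 Ω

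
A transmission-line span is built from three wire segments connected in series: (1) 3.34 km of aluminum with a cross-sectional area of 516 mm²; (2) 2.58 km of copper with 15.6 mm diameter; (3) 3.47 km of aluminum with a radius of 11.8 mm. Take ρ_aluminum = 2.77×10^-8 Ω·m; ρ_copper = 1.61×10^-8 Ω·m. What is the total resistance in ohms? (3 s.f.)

0.616 Ω

Seg 1: A = 516 mm² = 5.160e-04 m²
R_1 = (2.77×10^-8)(3340)/(5.160e-04) = 0.1793 Ω
Seg 2: A = π(d/2)² = π(7.8000e-03 m)² = 1.911e-04 m²
R_2 = (1.61×10^-8)(2580)/(1.911e-04) = 0.2173 Ω
Seg 3: A = πr² = π(1.1800e-02 m)² = 4.374e-04 m²
R_3 = (2.77×10^-8)(3470)/(4.374e-04) = 0.2197 Ω
R_total = R_1 + R_2 + R_3 = 0.616 Ω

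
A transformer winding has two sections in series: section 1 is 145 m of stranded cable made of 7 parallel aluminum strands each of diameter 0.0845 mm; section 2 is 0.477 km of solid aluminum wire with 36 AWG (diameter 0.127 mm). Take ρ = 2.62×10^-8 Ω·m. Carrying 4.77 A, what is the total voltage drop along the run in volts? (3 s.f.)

5170 V

Section 1: A_strand = π(4.2250e-05)² = 5.608e-09 m²; R₁ = ρL/(N·A_s) = (2.62×10^-8)(145)/(7×5.608e-09) = 96.78 Ω
Section 2: A = π(0.127/2 mm)² = π(6.3500e-05 m)² = 1.267e-08 m²
R₂ = (2.62×10^-8)(477)/(1.267e-08) = 986.6 Ω
R = R₁ + R₂ = 1083 Ω
V = IR = 4.77 × 1083 = 5170 V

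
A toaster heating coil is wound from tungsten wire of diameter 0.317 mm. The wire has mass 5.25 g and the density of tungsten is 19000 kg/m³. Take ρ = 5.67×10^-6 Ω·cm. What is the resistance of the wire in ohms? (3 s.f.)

ρ = 5.67×10^-6 Ω·cm = 5.67×10^-8 Ω·m
A = π(d/2)² = π(1.5850e-04 m)² = 7.8924e-08 m²
L = m/(density·A) = 0.00525/(19000×7.8924e-08) = 3.501 m
R = ρL/A = (5.67×10^-8)(3.501)/(7.8924e-08) = 2.52 Ω

2.52 Ω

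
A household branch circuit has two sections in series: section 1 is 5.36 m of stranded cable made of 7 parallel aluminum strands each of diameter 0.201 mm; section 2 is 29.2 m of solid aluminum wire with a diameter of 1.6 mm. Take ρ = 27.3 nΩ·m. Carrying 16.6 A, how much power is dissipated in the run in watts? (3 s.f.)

ρ = 27.3 nΩ·m = 2.73×10^-8 Ω·m
Section 1: A_strand = π(1.0050e-04)² = 3.173e-08 m²; R₁ = ρL/(N·A_s) = (2.73×10^-8)(5.36)/(7×3.173e-08) = 0.6588 Ω
Section 2: A = π(d/2)² = π(8.0000e-04 m)² = 2.011e-06 m²
R₂ = (2.73×10^-8)(29.2)/(2.011e-06) = 0.3965 Ω
R = R₁ + R₂ = 1.055 Ω
P = I²R = (16.6)² × 1.055 = 291 W

291 W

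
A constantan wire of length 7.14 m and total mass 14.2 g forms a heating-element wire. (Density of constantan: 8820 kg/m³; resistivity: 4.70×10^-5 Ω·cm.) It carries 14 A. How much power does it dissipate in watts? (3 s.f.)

2920 W

ρ = 4.70×10^-5 Ω·cm = 4.70×10^-7 Ω·m
A = m/(density·L) = 0.0142/(8820×7.14) = 2.2549e-07 m²
R = ρL/A = (4.70×10^-7)(7.14)/(2.2549e-07) = 14.88 Ω
P = I²R = (14)² × 14.88 = 2920 W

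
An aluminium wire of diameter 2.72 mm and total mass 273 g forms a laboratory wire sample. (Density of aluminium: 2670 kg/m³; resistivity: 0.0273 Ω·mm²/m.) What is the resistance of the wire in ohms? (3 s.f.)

ρ = 0.0273 Ω·mm²/m = 2.73×10^-8 Ω·m
A = π(d/2)² = π(1.3600e-03 m)² = 5.8107e-06 m²
L = m/(density·A) = 0.273/(2670×5.8107e-06) = 17.6 m
R = ρL/A = (2.73×10^-8)(17.6)/(5.8107e-06) = 0.0827 Ω

0.0827 Ω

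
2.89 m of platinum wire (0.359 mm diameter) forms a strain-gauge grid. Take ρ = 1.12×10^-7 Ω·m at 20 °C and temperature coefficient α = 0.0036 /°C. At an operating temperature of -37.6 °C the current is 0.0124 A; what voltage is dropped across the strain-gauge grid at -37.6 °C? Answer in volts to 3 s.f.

A = π(d/2)² = π(1.7950e-04 m)² = 1.012e-07 m²
R₍20₎ = ρL/A = (1.12×10^-7)(2.89)/(1.012e-07) = 3.198 Ω
R₍-37.6₎ = R₍20₎(1 + αΔT) = 3.198 × (1 + 0.0036×-57.6) = 2.535 Ω
V = IR = 0.0124 × 2.535 = 0.0314 V

0.0314 V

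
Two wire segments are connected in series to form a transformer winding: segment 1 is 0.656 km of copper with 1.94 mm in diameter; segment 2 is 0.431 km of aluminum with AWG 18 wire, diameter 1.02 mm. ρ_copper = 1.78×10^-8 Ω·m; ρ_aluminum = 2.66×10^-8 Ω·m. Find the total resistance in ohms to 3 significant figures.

18.0 Ω

Segment 1: A = π(d/2)² = π(9.7000e-04 m)² = 2.956e-06 m²
R₁ = ρL/A = (1.78×10^-8)(656)/(2.956e-06) = 3.95 Ω
Segment 2: A = π(1.02/2 mm)² = π(5.1000e-04 m)² = 8.171e-07 m²
R₂ = (2.66×10^-8)(431)/(8.171e-07) = 14.03 Ω
R = R₁ + R₂ = 18.0 Ω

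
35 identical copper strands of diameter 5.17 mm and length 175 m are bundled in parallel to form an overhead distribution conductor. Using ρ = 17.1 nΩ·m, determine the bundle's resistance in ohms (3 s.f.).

ρ = 17.1 nΩ·m = 1.71×10^-8 Ω·m
A_strand = π(2.5850e-03 m)² = 2.099e-05 m²
R_strand = ρL/A = (1.71×10^-8)(175)/(2.099e-05) = 0.1425 Ω
R_total = R_strand/N = 0.1425/35 = 0.00407 Ω

0.00407 Ω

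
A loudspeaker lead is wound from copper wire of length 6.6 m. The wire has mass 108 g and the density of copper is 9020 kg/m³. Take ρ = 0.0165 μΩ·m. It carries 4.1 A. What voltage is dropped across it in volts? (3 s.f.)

ρ = 0.0165 μΩ·m = 1.65×10^-8 Ω·m
A = m/(density·L) = 0.108/(9020×6.6) = 1.8142e-06 m²
R = ρL/A = (1.65×10^-8)(6.6)/(1.8142e-06) = 0.06003 Ω
V = IR = 4.1 × 0.06003 = 0.246 V

0.246 V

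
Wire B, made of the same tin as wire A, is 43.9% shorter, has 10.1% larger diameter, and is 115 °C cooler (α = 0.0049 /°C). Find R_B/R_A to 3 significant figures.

0.202

R ∝ ρL/d² with ρ ∝ (1+αΔT), so R_B/R_A = (1 − 43.9/100) × (1 + 10.1/100)⁻² × (1 − 0.0049×115)
= 0.561 × 0.8249 × 0.4365 = 0.202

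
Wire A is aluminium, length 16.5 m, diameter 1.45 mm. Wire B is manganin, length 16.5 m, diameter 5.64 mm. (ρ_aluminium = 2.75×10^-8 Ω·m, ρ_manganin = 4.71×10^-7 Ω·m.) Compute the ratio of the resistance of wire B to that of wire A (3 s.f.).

1.13

R ∝ ρL/d², so R_B/R_A = (ρ_B/ρ_A) × (d_A/d_B)²
= (4.71×10^-7/2.75×10^-8) × (1.45/5.64)² = 1.13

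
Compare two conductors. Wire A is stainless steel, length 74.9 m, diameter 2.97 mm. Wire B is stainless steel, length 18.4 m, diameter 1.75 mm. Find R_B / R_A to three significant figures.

0.708

R ∝ ρL/d², so R_B/R_A = (L_B/L_A) × (d_A/d_B)²
= (18.4/74.9) × (2.97/1.75)² = 0.708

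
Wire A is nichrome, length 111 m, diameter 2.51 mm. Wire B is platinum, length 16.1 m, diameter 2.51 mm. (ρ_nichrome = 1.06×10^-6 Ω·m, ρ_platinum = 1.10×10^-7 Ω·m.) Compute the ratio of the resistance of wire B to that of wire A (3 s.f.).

R ∝ ρL/d², so R_B/R_A = (ρ_B/ρ_A) × (L_B/L_A)
= (1.10×10^-7/1.06×10^-6) × (16.1/111) = 0.0151

0.0151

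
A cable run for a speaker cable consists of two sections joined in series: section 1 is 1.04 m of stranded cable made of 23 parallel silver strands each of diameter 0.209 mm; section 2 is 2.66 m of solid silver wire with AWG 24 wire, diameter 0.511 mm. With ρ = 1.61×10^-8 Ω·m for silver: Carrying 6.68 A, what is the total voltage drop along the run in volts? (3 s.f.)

Section 1: A_strand = π(1.0450e-04)² = 3.431e-08 m²; R₁ = ρL/(N·A_s) = (1.61×10^-8)(1.04)/(23×3.431e-08) = 0.02122 Ω
Section 2: A = π(0.511/2 mm)² = π(2.5550e-04 m)² = 2.051e-07 m²
R₂ = (1.61×10^-8)(2.66)/(2.051e-07) = 0.2088 Ω
R = R₁ + R₂ = 0.23 Ω
V = IR = 6.68 × 0.23 = 1.54 V

1.54 V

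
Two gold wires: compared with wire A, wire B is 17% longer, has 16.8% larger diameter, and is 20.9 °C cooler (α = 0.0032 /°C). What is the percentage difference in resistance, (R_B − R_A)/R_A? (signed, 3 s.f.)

-20.0%

R ∝ ρL/d² with ρ ∝ (1+αΔT), so R_B/R_A = (1 + 17/100) × (1 + 16.8/100)⁻² × (1 − 0.0032×20.9)
= 1.17 × 0.733 × 0.9331 = 0.8003
(R_B − R_A)/R_A = 0.8003 − 1 = -20.0%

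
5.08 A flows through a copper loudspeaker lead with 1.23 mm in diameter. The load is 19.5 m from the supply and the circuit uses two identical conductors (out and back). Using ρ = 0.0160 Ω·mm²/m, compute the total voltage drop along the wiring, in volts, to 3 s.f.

2.67 V

ρ = 0.0160 Ω·mm²/m = 1.60×10^-8 Ω·m
A = π(d/2)² = π(6.1500e-04 m)² = 1.188e-06 m²
Total conductor length (both ways) L = 2 × 19.5 = 39 m
R = ρL/A = (1.60×10^-8)(39)/(1.188e-06) = 0.5252 Ω
V = IR = 5.08 × 0.5252 = 2.67 V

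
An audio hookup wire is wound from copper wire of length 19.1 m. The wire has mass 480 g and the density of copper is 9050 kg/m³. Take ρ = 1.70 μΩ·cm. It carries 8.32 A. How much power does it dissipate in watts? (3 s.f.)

8.09 W

ρ = 1.70 μΩ·cm = 1.70×10^-8 Ω·m
A = m/(density·L) = 0.48/(9050×19.1) = 2.7769e-06 m²
R = ρL/A = (1.70×10^-8)(19.1)/(2.7769e-06) = 0.1169 Ω
P = I²R = (8.32)² × 0.1169 = 8.09 W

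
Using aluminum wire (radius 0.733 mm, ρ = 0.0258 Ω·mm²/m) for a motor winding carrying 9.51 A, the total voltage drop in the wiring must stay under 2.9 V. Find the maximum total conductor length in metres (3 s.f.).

20.0 m

ρ = 0.0258 Ω·mm²/m = 2.58×10^-8 Ω·m
A = πr² = π(7.3300e-04 m)² = 1.688e-06 m²
L_max = V_max·A/(1·ρI) = (2.9)(1.688e-06)/(2.58×10^-8×9.51) = 20.0 m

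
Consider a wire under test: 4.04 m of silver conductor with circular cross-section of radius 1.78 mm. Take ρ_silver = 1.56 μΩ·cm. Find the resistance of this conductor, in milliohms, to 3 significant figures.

6.33 mΩ

ρ = 1.56 μΩ·cm = 1.56×10^-8 Ω·m
A = πr² = π(1.7800e-03 m)² = 9.954e-06 m²
R = ρL/A = (1.56×10^-8)(4.04 m)/(9.954e-06 m²) = 6.33 mΩ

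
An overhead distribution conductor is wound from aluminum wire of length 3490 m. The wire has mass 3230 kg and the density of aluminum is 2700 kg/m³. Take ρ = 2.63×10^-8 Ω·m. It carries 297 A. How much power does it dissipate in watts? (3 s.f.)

23600 W

A = m/(density·L) = 3230/(2700×3490) = 3.4278e-04 m²
R = ρL/A = (2.63×10^-8)(3490)/(3.4278e-04) = 0.2678 Ω
P = I²R = (297)² × 0.2678 = 23600 W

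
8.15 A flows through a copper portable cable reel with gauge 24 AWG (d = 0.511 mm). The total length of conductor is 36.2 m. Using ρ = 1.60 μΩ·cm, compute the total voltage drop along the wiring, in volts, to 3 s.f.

ρ = 1.60 μΩ·cm = 1.60×10^-8 Ω·m
A = π(0.511/2 mm)² = π(2.5550e-04 m)² = 2.051e-07 m²
R = ρL/A = (1.60×10^-8)(36.2)/(2.051e-07) = 2.824 Ω
V = IR = 8.15 × 2.824 = 23.0 V

23.0 V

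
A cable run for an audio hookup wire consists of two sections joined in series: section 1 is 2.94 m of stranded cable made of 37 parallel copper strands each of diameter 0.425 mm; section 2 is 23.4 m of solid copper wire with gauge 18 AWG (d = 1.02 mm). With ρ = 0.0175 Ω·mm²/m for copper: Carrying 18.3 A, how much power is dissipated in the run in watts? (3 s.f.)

ρ = 0.0175 Ω·mm²/m = 1.75×10^-8 Ω·m
Section 1: A_strand = π(2.1250e-04)² = 1.419e-07 m²; R₁ = ρL/(N·A_s) = (1.75×10^-8)(2.94)/(37×1.419e-07) = 0.009802 Ω
Section 2: A = π(1.02/2 mm)² = π(5.1000e-04 m)² = 8.171e-07 m²
R₂ = (1.75×10^-8)(23.4)/(8.171e-07) = 0.5011 Ω
R = R₁ + R₂ = 0.5109 Ω
P = I²R = (18.3)² × 0.5109 = 171 W

171 W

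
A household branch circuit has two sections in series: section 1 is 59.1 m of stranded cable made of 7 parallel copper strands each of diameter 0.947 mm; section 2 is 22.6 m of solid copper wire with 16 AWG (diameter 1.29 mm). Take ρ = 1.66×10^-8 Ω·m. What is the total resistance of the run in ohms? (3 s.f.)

Section 1: A_strand = π(4.7350e-04)² = 7.044e-07 m²; R₁ = ρL/(N·A_s) = (1.66×10^-8)(59.1)/(7×7.044e-07) = 0.199 Ω
Section 2: A = π(1.29/2 mm)² = π(6.4500e-04 m)² = 1.307e-06 m²
R₂ = (1.66×10^-8)(22.6)/(1.307e-06) = 0.287 Ω
R = R₁ + R₂ = 0.486 Ω

0.486 Ω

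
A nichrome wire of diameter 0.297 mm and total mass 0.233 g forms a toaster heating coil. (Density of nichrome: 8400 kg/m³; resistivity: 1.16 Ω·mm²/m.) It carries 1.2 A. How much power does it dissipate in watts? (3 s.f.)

9.65 W

ρ = 1.16 Ω·mm²/m = 1.16×10^-6 Ω·m
A = π(d/2)² = π(1.4850e-04 m)² = 6.9279e-08 m²
L = m/(density·A) = 2.330×10^-4/(8400×6.9279e-08) = 0.4004 m
R = ρL/A = (1.16×10^-6)(0.4004)/(6.9279e-08) = 6.704 Ω
P = I²R = (1.2)² × 6.704 = 9.65 W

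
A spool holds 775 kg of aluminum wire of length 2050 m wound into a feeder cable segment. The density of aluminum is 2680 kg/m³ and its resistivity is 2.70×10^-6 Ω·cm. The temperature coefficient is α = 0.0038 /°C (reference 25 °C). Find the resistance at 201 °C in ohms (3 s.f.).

ρ = 2.70×10^-6 Ω·cm = 2.70×10^-8 Ω·m
A = m/(density·L) = 775/(2680×2050) = 1.4106e-04 m²
R = ρL/A = (2.70×10^-8)(2050)/(1.4106e-04) = 0.3924 Ω
R(201 °C) = 0.3924 × (1 + 0.0038×176) = 0.655 Ω

0.655 Ω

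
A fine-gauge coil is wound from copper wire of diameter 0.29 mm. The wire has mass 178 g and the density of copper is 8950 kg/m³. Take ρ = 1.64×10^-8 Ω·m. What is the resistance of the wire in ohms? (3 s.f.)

A = π(d/2)² = π(1.4500e-04 m)² = 6.6052e-08 m²
L = m/(density·A) = 0.178/(8950×6.6052e-08) = 301.1 m
R = ρL/A = (1.64×10^-8)(301.1)/(6.6052e-08) = 74.8 Ω

74.8 Ω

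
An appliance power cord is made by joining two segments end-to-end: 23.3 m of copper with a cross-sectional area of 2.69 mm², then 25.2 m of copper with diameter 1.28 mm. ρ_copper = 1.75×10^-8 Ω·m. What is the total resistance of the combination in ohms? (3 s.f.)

Segment 1: A = 2.69 mm² = 2.690e-06 m²
R₁ = ρL/A = (1.75×10^-8)(23.3)/(2.690e-06) = 0.1516 Ω
Segment 2: A = π(d/2)² = π(6.4000e-04 m)² = 1.287e-06 m²
R₂ = (1.75×10^-8)(25.2)/(1.287e-06) = 0.3427 Ω
R = R₁ + R₂ = 0.494 Ω

0.494 Ω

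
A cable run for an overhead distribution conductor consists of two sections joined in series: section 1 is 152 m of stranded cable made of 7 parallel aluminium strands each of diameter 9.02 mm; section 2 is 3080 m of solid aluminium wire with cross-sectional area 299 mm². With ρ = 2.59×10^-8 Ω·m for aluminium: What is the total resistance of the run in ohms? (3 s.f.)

0.276 Ω

Section 1: A_strand = π(4.5100e-03)² = 6.390e-05 m²; R₁ = ρL/(N·A_s) = (2.59×10^-8)(152)/(7×6.390e-05) = 0.008801 Ω
Section 2: A = 299 mm² = 2.990e-04 m²
R₂ = (2.59×10^-8)(3080)/(2.990e-04) = 0.2668 Ω
R = R₁ + R₂ = 0.276 Ω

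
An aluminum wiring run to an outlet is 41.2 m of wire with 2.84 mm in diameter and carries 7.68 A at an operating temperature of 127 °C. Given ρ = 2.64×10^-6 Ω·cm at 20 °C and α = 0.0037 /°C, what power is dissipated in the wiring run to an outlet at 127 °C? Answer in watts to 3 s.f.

14.1 W

ρ = 2.64×10^-6 Ω·cm = 2.64×10^-8 Ω·m
A = π(d/2)² = π(1.4200e-03 m)² = 6.335e-06 m²
R₍20₎ = ρL/A = (2.64×10^-8)(41.2)/(6.335e-06) = 0.1717 Ω
R₍127₎ = R₍20₎(1 + αΔT) = 0.1717 × (1 + 0.0037×107) = 0.2397 Ω
P = I²R = (7.68)² × 0.2397 = 14.1 W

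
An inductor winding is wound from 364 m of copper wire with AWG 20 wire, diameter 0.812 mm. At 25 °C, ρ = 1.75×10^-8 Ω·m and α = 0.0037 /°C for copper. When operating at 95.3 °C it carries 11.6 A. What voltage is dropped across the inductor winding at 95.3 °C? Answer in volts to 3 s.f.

A = π(0.812/2 mm)² = π(4.0600e-04 m)² = 5.178e-07 m²
R₍25₎ = ρL/A = (1.75×10^-8)(364)/(5.178e-07) = 12.3 Ω
R₍95.3₎ = R₍25₎(1 + αΔT) = 12.3 × (1 + 0.0037×70.3) = 15.5 Ω
V = IR = 11.6 × 15.5 = 180 V

180 V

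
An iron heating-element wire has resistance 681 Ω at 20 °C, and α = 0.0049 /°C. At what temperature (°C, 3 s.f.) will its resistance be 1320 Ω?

211 °C

R = R₀(1 + α(T − T₀)) ⇒ T = T₀ + (R/R₀ − 1)/α
T = 20 + (1320/681 − 1)/0.0049 = 20 + (0.9383)/0.0049 = 211 °C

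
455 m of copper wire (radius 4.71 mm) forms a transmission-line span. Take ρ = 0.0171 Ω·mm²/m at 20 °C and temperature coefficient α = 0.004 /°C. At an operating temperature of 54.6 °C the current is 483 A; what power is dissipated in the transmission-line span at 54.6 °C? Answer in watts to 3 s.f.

29600 W

ρ = 0.0171 Ω·mm²/m = 1.71×10^-8 Ω·m
A = πr² = π(4.7100e-03 m)² = 6.969e-05 m²
R₍20₎ = ρL/A = (1.71×10^-8)(455)/(6.969e-05) = 0.1116 Ω
R₍54.6₎ = R₍20₎(1 + αΔT) = 0.1116 × (1 + 0.004×34.6) = 0.1271 Ω
P = I²R = (483)² × 0.1271 = 29600 W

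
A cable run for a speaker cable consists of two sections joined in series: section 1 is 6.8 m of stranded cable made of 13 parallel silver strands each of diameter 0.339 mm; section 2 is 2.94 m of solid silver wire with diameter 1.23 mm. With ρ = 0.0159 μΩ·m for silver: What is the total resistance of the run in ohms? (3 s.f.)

ρ = 0.0159 μΩ·m = 1.59×10^-8 Ω·m
Section 1: A_strand = π(1.6950e-04)² = 9.026e-08 m²; R₁ = ρL/(N·A_s) = (1.59×10^-8)(6.8)/(13×9.026e-08) = 0.09215 Ω
Section 2: A = π(d/2)² = π(6.1500e-04 m)² = 1.188e-06 m²
R₂ = (1.59×10^-8)(2.94)/(1.188e-06) = 0.03934 Ω
R = R₁ + R₂ = 0.131 Ω

0.131 Ω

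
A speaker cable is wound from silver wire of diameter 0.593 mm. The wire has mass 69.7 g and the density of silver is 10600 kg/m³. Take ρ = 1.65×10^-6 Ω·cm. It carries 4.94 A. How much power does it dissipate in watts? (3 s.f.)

34.7 W

ρ = 1.65×10^-6 Ω·cm = 1.65×10^-8 Ω·m
A = π(d/2)² = π(2.9650e-04 m)² = 2.7618e-07 m²
L = m/(density·A) = 0.0697/(10600×2.7618e-07) = 23.81 m
R = ρL/A = (1.65×10^-8)(23.81)/(2.7618e-07) = 1.422 Ω
P = I²R = (4.94)² × 1.422 = 34.7 W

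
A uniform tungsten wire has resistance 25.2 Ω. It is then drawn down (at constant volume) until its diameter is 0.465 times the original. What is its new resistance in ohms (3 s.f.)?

Volume constant ⇒ L' = L/r² with r = 0.465. R' = ρL'/A' = ρ(L/r²)/(πr²d₀²/4) = R/r⁴.
R' = 21.39 × 25.2 = 539 Ω

539 Ω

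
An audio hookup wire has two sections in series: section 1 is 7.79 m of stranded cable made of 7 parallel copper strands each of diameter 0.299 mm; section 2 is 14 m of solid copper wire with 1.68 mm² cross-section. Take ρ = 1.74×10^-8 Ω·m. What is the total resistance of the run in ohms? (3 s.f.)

0.421 Ω

Section 1: A_strand = π(1.4950e-04)² = 7.022e-08 m²; R₁ = ρL/(N·A_s) = (1.74×10^-8)(7.79)/(7×7.022e-08) = 0.2758 Ω
Section 2: A = 1.68 mm² = 1.680e-06 m²
R₂ = (1.74×10^-8)(14)/(1.680e-06) = 0.145 Ω
R = R₁ + R₂ = 0.421 Ω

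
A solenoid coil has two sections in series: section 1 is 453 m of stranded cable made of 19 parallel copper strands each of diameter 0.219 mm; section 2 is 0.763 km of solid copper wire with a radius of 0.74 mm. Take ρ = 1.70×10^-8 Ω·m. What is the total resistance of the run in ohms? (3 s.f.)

18.3 Ω

Section 1: A_strand = π(1.0950e-04)² = 3.767e-08 m²; R₁ = ρL/(N·A_s) = (1.70×10^-8)(453)/(19×3.767e-08) = 10.76 Ω
Section 2: A = πr² = π(7.4000e-04 m)² = 1.720e-06 m²
R₂ = (1.70×10^-8)(763)/(1.720e-06) = 7.54 Ω
R = R₁ + R₂ = 18.3 Ω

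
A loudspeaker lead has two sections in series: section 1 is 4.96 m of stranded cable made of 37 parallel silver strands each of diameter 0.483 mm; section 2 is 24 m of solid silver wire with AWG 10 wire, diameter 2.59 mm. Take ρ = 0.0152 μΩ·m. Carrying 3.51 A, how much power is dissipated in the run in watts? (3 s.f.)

0.990 W

ρ = 0.0152 μΩ·m = 1.52×10^-8 Ω·m
Section 1: A_strand = π(2.4150e-04)² = 1.832e-07 m²; R₁ = ρL/(N·A_s) = (1.52×10^-8)(4.96)/(37×1.832e-07) = 0.01112 Ω
Section 2: A = π(2.59/2 mm)² = π(1.2950e-03 m)² = 5.269e-06 m²
R₂ = (1.52×10^-8)(24)/(5.269e-06) = 0.06924 Ω
R = R₁ + R₂ = 0.08036 Ω
P = I²R = (3.51)² × 0.08036 = 0.990 W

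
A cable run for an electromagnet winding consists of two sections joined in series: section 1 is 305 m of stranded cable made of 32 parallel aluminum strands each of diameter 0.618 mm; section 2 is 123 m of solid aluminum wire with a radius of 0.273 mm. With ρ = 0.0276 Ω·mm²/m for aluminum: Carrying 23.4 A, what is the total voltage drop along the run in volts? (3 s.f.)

ρ = 0.0276 Ω·mm²/m = 2.76×10^-8 Ω·m
Section 1: A_strand = π(3.0900e-04)² = 3.000e-07 m²; R₁ = ρL/(N·A_s) = (2.76×10^-8)(305)/(32×3.000e-07) = 0.877 Ω
Section 2: A = πr² = π(2.7300e-04 m)² = 2.341e-07 m²
R₂ = (2.76×10^-8)(123)/(2.341e-07) = 14.5 Ω
R = R₁ + R₂ = 15.38 Ω
V = IR = 23.4 × 15.38 = 360 V

360 V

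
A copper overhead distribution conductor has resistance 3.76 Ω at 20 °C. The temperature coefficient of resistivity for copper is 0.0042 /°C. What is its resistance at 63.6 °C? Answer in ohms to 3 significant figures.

ΔT = 63.6 − 20 = 43.6 °C
R = R₀(1 + αΔT) = 3.76 × (1 + 0.0042×43.6) = 3.76 × 1.183 = 4.45 Ω

4.45 Ω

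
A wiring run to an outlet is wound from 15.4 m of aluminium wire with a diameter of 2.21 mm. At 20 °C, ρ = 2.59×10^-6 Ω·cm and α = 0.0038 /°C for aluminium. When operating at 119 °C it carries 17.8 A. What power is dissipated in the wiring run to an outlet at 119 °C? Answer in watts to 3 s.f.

45.3 W

ρ = 2.59×10^-6 Ω·cm = 2.59×10^-8 Ω·m
A = π(d/2)² = π(1.1050e-03 m)² = 3.836e-06 m²
R₍20₎ = ρL/A = (2.59×10^-8)(15.4)/(3.836e-06) = 0.104 Ω
R₍119₎ = R₍20₎(1 + αΔT) = 0.104 × (1 + 0.0038×99) = 0.1431 Ω
P = I²R = (17.8)² × 0.1431 = 45.3 W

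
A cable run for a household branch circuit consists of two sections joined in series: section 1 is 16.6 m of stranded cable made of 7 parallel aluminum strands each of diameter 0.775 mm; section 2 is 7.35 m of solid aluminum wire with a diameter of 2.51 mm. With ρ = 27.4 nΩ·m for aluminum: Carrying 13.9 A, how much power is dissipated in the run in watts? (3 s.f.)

ρ = 27.4 nΩ·m = 2.74×10^-8 Ω·m
Section 1: A_strand = π(3.8750e-04)² = 4.717e-07 m²; R₁ = ρL/(N·A_s) = (2.74×10^-8)(16.6)/(7×4.717e-07) = 0.1377 Ω
Section 2: A = π(d/2)² = π(1.2550e-03 m)² = 4.948e-06 m²
R₂ = (2.74×10^-8)(7.35)/(4.948e-06) = 0.0407 Ω
R = R₁ + R₂ = 0.1784 Ω
P = I²R = (13.9)² × 0.1784 = 34.5 W

34.5 W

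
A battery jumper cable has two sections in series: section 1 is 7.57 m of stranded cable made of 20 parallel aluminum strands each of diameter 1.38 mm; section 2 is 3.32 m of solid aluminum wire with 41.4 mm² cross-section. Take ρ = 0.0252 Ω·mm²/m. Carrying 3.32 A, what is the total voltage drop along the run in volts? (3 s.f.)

ρ = 0.0252 Ω·mm²/m = 2.52×10^-8 Ω·m
Section 1: A_strand = π(6.9000e-04)² = 1.496e-06 m²; R₁ = ρL/(N·A_s) = (2.52×10^-8)(7.57)/(20×1.496e-06) = 0.006377 Ω
Section 2: A = 41.4 mm² = 4.140e-05 m²
R₂ = (2.52×10^-8)(3.32)/(4.140e-05) = 0.002021 Ω
R = R₁ + R₂ = 0.008398 Ω
V = IR = 3.32 × 0.008398 = 0.0279 V

0.0279 V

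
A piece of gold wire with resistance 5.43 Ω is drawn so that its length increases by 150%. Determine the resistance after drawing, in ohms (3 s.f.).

33.9 Ω

k = 1 + 150/100 = 2.5; volume constant ⇒ A' = A/k, so R' = k²R.
R' = 6.25 × 5.43 = 33.9 Ω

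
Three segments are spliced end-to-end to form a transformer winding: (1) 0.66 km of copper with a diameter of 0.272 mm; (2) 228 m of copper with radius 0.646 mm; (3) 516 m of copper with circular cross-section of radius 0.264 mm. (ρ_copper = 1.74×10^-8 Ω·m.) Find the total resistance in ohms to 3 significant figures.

242 Ω

Seg 1: A = π(d/2)² = π(1.3600e-04 m)² = 5.811e-08 m²
R_1 = (1.74×10^-8)(660)/(5.811e-08) = 197.6 Ω
Seg 2: A = πr² = π(6.4600e-04 m)² = 1.311e-06 m²
R_2 = (1.74×10^-8)(228)/(1.311e-06) = 3.026 Ω
Seg 3: A = πr² = π(2.6400e-04 m)² = 2.190e-07 m²
R_3 = (1.74×10^-8)(516)/(2.190e-07) = 41.01 Ω
R_total = R_1 + R_2 + R_3 = 242 Ω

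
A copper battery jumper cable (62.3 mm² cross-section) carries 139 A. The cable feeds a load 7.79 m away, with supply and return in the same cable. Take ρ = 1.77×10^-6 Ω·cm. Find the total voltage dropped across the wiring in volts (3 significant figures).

ρ = 1.77×10^-6 Ω·cm = 1.77×10^-8 Ω·m
A = 62.3 mm² = 6.230e-05 m²
Total conductor length (both ways) L = 2 × 7.79 = 15.58 m
R = ρL/A = (1.77×10^-8)(15.58)/(6.230e-05) = 0.004426 Ω
V = IR = 139 × 0.004426 = 0.615 V

0.615 V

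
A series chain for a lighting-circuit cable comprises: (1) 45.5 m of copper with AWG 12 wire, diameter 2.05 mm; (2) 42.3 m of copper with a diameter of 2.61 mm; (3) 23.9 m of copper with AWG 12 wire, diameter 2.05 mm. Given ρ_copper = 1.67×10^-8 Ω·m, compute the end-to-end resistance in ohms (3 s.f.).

0.483 Ω

Seg 1: A = π(2.05/2 mm)² = π(1.0250e-03 m)² = 3.301e-06 m²
R_1 = (1.67×10^-8)(45.5)/(3.301e-06) = 0.2302 Ω
Seg 2: A = π(d/2)² = π(1.3050e-03 m)² = 5.350e-06 m²
R_2 = (1.67×10^-8)(42.3)/(5.350e-06) = 0.132 Ω
Seg 3: A = π(2.05/2 mm)² = π(1.0250e-03 m)² = 3.301e-06 m²
R_3 = (1.67×10^-8)(23.9)/(3.301e-06) = 0.1209 Ω
R_total = R_1 + R_2 + R_3 = 0.483 Ω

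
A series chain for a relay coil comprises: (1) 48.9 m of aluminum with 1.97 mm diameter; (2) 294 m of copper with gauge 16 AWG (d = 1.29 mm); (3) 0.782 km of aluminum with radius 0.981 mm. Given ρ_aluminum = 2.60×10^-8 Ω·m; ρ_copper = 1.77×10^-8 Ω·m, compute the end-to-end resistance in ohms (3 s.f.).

11.1 Ω

Seg 1: A = π(d/2)² = π(9.8500e-04 m)² = 3.048e-06 m²
R_1 = (2.60×10^-8)(48.9)/(3.048e-06) = 0.4171 Ω
Seg 2: A = π(1.29/2 mm)² = π(6.4500e-04 m)² = 1.307e-06 m²
R_2 = (1.77×10^-8)(294)/(1.307e-06) = 3.982 Ω
Seg 3: A = πr² = π(9.8100e-04 m)² = 3.023e-06 m²
R_3 = (2.60×10^-8)(782)/(3.023e-06) = 6.725 Ω
R_total = R_1 + R_2 + R_3 = 11.1 Ω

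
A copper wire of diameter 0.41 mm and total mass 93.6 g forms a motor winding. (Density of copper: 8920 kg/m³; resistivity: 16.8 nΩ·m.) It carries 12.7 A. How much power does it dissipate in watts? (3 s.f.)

ρ = 16.8 nΩ·m = 1.68×10^-8 Ω·m
A = π(d/2)² = π(2.0500e-04 m)² = 1.3203e-07 m²
L = m/(density·A) = 0.0936/(8920×1.3203e-07) = 79.48 m
R = ρL/A = (1.68×10^-8)(79.48)/(1.3203e-07) = 10.11 Ω
P = I²R = (12.7)² × 10.11 = 1630 W

1630 W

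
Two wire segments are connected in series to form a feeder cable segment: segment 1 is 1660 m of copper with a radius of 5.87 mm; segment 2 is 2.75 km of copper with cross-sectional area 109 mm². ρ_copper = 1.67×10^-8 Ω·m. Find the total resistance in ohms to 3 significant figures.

0.677 Ω

Segment 1: A = πr² = π(5.8700e-03 m)² = 1.082e-04 m²
R₁ = ρL/A = (1.67×10^-8)(1660)/(1.082e-04) = 0.2561 Ω
Segment 2: A = 109 mm² = 1.090e-04 m²
R₂ = (1.67×10^-8)(2750)/(1.090e-04) = 0.4213 Ω
R = R₁ + R₂ = 0.677 Ω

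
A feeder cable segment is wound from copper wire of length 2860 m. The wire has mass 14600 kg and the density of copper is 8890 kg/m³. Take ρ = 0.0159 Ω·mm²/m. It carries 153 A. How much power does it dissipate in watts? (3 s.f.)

1850 W

ρ = 0.0159 Ω·mm²/m = 1.59×10^-8 Ω·m
A = m/(density·L) = 14600/(8890×2860) = 5.7423e-04 m²
R = ρL/A = (1.59×10^-8)(2860)/(5.7423e-04) = 0.07919 Ω
P = I²R = (153)² × 0.07919 = 1850 W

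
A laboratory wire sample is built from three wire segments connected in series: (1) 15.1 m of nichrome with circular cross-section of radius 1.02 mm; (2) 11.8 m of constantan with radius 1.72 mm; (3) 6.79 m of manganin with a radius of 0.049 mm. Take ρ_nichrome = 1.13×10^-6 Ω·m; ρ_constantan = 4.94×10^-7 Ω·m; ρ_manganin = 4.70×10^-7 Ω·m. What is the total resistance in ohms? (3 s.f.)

Seg 1: A = πr² = π(1.0200e-03 m)² = 3.269e-06 m²
R_1 = (1.13×10^-6)(15.1)/(3.269e-06) = 5.22 Ω
Seg 2: A = πr² = π(1.7200e-03 m)² = 9.294e-06 m²
R_2 = (4.94×10^-7)(11.8)/(9.294e-06) = 0.6272 Ω
Seg 3: A = πr² = π(4.9000e-05 m)² = 7.543e-09 m²
R_3 = (4.70×10^-7)(6.79)/(7.543e-09) = 423.1 Ω
R_total = R_1 + R_2 + R_3 = 429 Ω

429 Ω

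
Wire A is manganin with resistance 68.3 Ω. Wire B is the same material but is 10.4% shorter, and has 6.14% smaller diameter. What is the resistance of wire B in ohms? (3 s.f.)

R ∝ L/d², so R_B/R_A = (1 − 10.4/100) × (1 − 6.14/100)⁻²
= 0.896 × 1.135 = 1.017
R_B = 1.017 × 68.3 = 69.5 Ω

69.5 Ω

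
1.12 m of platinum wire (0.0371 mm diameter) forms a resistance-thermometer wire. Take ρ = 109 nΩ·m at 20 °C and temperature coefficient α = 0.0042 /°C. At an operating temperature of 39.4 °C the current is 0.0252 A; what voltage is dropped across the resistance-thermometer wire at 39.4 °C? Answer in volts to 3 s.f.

ρ = 109 nΩ·m = 1.09×10^-7 Ω·m
A = π(d/2)² = π(1.8550e-05 m)² = 1.081e-09 m²
R₍20₎ = ρL/A = (1.09×10^-7)(1.12)/(1.081e-09) = 112.9 Ω
R₍39.4₎ = R₍20₎(1 + αΔT) = 112.9 × (1 + 0.0042×19.4) = 122.1 Ω
V = IR = 0.0252 × 122.1 = 3.08 V

3.08 V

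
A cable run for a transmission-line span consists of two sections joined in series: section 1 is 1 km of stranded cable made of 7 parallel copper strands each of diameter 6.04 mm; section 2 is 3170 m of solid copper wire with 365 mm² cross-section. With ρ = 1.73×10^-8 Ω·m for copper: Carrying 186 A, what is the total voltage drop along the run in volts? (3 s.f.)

44.0 V

Section 1: A_strand = π(3.0200e-03)² = 2.865e-05 m²; R₁ = ρL/(N·A_s) = (1.73×10^-8)(1000)/(7×2.865e-05) = 0.08626 Ω
Section 2: A = 365 mm² = 3.650e-04 m²
R₂ = (1.73×10^-8)(3170)/(3.650e-04) = 0.1502 Ω
R = R₁ + R₂ = 0.2365 Ω
V = IR = 186 × 0.2365 = 44.0 V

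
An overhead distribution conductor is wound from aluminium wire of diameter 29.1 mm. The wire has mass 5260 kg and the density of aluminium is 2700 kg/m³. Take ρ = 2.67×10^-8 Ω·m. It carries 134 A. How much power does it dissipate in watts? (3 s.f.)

A = π(d/2)² = π(1.4550e-02 m)² = 6.6508e-04 m²
L = m/(density·A) = 5260/(2700×6.6508e-04) = 2929 m
R = ρL/A = (2.67×10^-8)(2929)/(6.6508e-04) = 0.1176 Ω
P = I²R = (134)² × 0.1176 = 2110 W

2110 W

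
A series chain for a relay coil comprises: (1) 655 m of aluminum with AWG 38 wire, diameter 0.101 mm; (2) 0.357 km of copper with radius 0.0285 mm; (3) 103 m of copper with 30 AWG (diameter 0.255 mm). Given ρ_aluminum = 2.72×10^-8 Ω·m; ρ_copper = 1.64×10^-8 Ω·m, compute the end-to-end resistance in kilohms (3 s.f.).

Seg 1: A = π(0.101/2 mm)² = π(5.0500e-05 m)² = 8.012e-09 m²
R_1 = (2.72×10^-8)(655)/(8.012e-09) = 2224 Ω
Seg 2: A = πr² = π(2.8500e-05 m)² = 2.552e-09 m²
R_2 = (1.64×10^-8)(357)/(2.552e-09) = 2294 Ω
Seg 3: A = π(0.255/2 mm)² = π(1.2750e-04 m)² = 5.107e-08 m²
R_3 = (1.64×10^-8)(103)/(5.107e-08) = 33.08 Ω
R_total = R_1 + R_2 + R_3 = 4.55 kΩ

4.55 kΩ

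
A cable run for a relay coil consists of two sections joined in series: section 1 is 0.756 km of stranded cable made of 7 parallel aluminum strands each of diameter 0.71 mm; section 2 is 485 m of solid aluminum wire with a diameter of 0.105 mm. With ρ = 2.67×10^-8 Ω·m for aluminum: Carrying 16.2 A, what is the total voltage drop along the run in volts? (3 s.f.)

24300 V

Section 1: A_strand = π(3.5500e-04)² = 3.959e-07 m²; R₁ = ρL/(N·A_s) = (2.67×10^-8)(756)/(7×3.959e-07) = 7.283 Ω
Section 2: A = π(d/2)² = π(5.2500e-05 m)² = 8.659e-09 m²
R₂ = (2.67×10^-8)(485)/(8.659e-09) = 1495 Ω
R = R₁ + R₂ = 1503 Ω
V = IR = 16.2 × 1503 = 24300 V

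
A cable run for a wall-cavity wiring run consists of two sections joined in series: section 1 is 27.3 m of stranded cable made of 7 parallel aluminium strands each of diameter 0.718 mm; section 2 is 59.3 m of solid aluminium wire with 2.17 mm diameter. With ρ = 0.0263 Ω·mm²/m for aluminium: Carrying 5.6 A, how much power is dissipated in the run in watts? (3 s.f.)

21.2 W

ρ = 0.0263 Ω·mm²/m = 2.63×10^-8 Ω·m
Section 1: A_strand = π(3.5900e-04)² = 4.049e-07 m²; R₁ = ρL/(N·A_s) = (2.63×10^-8)(27.3)/(7×4.049e-07) = 0.2533 Ω
Section 2: A = π(d/2)² = π(1.0850e-03 m)² = 3.698e-06 m²
R₂ = (2.63×10^-8)(59.3)/(3.698e-06) = 0.4217 Ω
R = R₁ + R₂ = 0.675 Ω
P = I²R = (5.6)² × 0.675 = 21.2 W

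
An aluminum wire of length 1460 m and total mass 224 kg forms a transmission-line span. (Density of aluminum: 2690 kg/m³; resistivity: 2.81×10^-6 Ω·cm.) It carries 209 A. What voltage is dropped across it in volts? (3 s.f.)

ρ = 2.81×10^-6 Ω·cm = 2.81×10^-8 Ω·m
A = m/(density·L) = 224/(2690×1460) = 5.7035e-05 m²
R = ρL/A = (2.81×10^-8)(1460)/(5.7035e-05) = 0.7193 Ω
V = IR = 209 × 0.7193 = 150 V

150 V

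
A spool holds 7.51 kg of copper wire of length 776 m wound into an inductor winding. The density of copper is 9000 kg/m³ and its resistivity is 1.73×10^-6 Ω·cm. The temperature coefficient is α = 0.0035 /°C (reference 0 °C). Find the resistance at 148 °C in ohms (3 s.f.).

ρ = 1.73×10^-6 Ω·cm = 1.73×10^-8 Ω·m
A = m/(density·L) = 7.51/(9000×776) = 1.0753e-06 m²
R = ρL/A = (1.73×10^-8)(776)/(1.0753e-06) = 12.48 Ω
R(148 °C) = 12.48 × (1 + 0.0035×148) = 19.0 Ω

19.0 Ω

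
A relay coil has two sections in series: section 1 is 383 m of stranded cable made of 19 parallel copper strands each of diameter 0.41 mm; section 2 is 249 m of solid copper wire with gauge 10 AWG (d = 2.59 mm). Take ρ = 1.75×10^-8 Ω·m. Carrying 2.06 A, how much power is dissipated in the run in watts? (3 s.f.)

Section 1: A_strand = π(2.0500e-04)² = 1.320e-07 m²; R₁ = ρL/(N·A_s) = (1.75×10^-8)(383)/(19×1.320e-07) = 2.672 Ω
Section 2: A = π(2.59/2 mm)² = π(1.2950e-03 m)² = 5.269e-06 m²
R₂ = (1.75×10^-8)(249)/(5.269e-06) = 0.8271 Ω
R = R₁ + R₂ = 3.499 Ω
P = I²R = (2.06)² × 3.499 = 14.8 W

14.8 W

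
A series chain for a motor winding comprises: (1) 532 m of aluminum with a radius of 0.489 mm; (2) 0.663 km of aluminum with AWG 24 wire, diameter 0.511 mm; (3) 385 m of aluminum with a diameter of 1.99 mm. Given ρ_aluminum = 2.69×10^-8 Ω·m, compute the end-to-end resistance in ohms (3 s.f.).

Seg 1: A = πr² = π(4.8900e-04 m)² = 7.512e-07 m²
R_1 = (2.69×10^-8)(532)/(7.512e-07) = 19.05 Ω
Seg 2: A = π(0.511/2 mm)² = π(2.5550e-04 m)² = 2.051e-07 m²
R_2 = (2.69×10^-8)(663)/(2.051e-07) = 86.96 Ω
Seg 3: A = π(d/2)² = π(9.9500e-04 m)² = 3.110e-06 m²
R_3 = (2.69×10^-8)(385)/(3.110e-06) = 3.33 Ω
R_total = R_1 + R_2 + R_3 = 109 Ω

109 Ω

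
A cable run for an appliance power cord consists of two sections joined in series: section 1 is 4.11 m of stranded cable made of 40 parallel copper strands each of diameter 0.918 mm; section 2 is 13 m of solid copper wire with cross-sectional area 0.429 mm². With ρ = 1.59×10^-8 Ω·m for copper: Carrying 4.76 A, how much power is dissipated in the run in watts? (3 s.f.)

11.0 W

Section 1: A_strand = π(4.5900e-04)² = 6.619e-07 m²; R₁ = ρL/(N·A_s) = (1.59×10^-8)(4.11)/(40×6.619e-07) = 0.002468 Ω
Section 2: A = 0.429 mm² = 4.290e-07 m²
R₂ = (1.59×10^-8)(13)/(4.290e-07) = 0.4818 Ω
R = R₁ + R₂ = 0.4843 Ω
P = I²R = (4.76)² × 0.4843 = 11.0 W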